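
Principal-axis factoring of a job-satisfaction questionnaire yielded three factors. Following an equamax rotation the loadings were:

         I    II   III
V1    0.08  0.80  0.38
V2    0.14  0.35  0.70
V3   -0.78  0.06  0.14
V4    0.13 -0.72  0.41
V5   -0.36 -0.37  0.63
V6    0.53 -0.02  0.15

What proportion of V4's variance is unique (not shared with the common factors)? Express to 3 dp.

0.297

h² = 0.13² + (-0.72)² + 0.41² = 0.0169 + 0.5184 + 0.1681 = 0.7034
Uniqueness u² = 1 − h² = 1 − 0.7034 = 0.2966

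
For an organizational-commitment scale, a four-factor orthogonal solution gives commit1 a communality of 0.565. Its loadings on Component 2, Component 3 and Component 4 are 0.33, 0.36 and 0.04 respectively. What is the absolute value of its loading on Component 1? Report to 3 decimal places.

Under orthogonal rotation h² = Σλ², so λ_Component 1² = h² − (0.2401) = 0.565 − 0.2401 = 0.3249.
|λ| = √0.3249 = 0.5700.

0.570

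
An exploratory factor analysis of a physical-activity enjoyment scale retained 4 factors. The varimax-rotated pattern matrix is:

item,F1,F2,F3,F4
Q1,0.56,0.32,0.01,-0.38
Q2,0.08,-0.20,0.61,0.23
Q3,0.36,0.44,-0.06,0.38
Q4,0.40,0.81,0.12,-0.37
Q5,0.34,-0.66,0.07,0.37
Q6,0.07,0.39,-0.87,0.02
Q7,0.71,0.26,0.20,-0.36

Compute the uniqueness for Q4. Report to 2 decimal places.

0.03

h² = 0.40² + 0.81² + 0.12² + (-0.37)² = 0.1600 + 0.6561 + 0.0144 + 0.1369 = 0.9674
Uniqueness u² = 1 − h² = 1 − 0.9674 = 0.0326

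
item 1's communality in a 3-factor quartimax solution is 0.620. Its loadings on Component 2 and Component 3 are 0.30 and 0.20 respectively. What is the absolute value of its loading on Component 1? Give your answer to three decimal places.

Under orthogonal rotation h² = Σλ², so λ_Component 1² = h² − (0.1300) = 0.620 − 0.1300 = 0.4900.
|λ| = √0.4900 = 0.7000.

0.700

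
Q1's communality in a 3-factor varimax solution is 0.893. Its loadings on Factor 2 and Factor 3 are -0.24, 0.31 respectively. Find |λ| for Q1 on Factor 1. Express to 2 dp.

Under orthogonal rotation h² = Σλ², so λ_Factor 1² = h² − (0.1537) = 0.893 − 0.1537 = 0.7393.
|λ| = √0.7393 = 0.8598.

0.86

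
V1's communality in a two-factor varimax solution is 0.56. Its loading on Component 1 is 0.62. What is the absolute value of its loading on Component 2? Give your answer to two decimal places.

0.42

Under orthogonal rotation h² = Σλ², so λ_Component 2² = h² − (0.3844) = 0.56 − 0.3844 = 0.1756.
|λ| = √0.1756 = 0.4190.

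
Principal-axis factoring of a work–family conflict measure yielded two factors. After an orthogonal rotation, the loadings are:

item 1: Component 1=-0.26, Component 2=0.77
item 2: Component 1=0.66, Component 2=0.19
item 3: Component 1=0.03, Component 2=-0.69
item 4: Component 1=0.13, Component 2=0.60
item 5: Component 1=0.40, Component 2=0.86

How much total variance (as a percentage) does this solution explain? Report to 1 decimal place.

57.7%

Communalities: 0.6605, 0.4717, 0.4770, 0.3769, 0.8996; Σh² = 2.8857.
Total variance with 5 standardized items is 5, so the solution explains 2.8857/5 = 0.5771 = 57.71%.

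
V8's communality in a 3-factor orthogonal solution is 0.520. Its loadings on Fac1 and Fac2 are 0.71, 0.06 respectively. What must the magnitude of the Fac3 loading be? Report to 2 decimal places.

Under orthogonal rotation h² = Σλ², so λ_Fac3² = h² − (0.5077) = 0.520 − 0.5077 = 0.0123.
|λ| = √0.0123 = 0.1109.

0.11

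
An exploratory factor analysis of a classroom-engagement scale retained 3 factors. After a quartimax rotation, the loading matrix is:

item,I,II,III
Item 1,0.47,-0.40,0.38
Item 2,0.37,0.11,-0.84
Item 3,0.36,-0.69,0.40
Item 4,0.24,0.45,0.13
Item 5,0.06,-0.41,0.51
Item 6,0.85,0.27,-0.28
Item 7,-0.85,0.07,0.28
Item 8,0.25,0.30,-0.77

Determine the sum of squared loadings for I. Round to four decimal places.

2.0561

SS loadings for I = 0.47² + 0.37² + 0.36² + 0.24² + 0.06² + 0.85² + (-0.85)² + 0.25² = 0.2209 + 0.1369 + 0.1296 + 0.0576 + 0.0036 + 0.7225 + 0.7225 + 0.0625 = 2.0561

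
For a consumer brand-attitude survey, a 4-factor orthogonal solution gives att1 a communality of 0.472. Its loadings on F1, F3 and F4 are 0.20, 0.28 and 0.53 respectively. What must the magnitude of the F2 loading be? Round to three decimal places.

0.270

Under orthogonal rotation h² = Σλ², so λ_F2² = h² − (0.3993) = 0.472 − 0.3993 = 0.0727.
|λ| = √0.0727 = 0.2696.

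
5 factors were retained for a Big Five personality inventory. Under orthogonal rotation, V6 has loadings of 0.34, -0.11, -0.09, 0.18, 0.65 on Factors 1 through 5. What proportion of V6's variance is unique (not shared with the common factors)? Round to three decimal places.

h² = 0.34² + (-0.11)² + (-0.09)² + 0.18² + 0.65² = 0.1156 + 0.0121 + 0.0081 + 0.0324 + 0.4225 = 0.5907
Uniqueness u² = 1 − h² = 1 − 0.5907 = 0.4093

0.409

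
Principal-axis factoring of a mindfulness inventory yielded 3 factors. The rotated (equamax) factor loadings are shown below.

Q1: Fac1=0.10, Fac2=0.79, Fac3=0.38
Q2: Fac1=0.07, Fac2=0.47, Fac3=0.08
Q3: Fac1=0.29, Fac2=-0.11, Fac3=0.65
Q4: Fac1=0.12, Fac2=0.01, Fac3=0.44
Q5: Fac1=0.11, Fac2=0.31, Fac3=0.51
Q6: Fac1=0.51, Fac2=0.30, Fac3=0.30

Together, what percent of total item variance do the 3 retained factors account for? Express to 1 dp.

42.4%

SS loadings by factor: 0.3856, 1.0433, 1.1170; total = 2.5459.
Total variance with 6 standardized items is 6, so the solution explains 2.5459/6 = 0.4243 = 42.43%.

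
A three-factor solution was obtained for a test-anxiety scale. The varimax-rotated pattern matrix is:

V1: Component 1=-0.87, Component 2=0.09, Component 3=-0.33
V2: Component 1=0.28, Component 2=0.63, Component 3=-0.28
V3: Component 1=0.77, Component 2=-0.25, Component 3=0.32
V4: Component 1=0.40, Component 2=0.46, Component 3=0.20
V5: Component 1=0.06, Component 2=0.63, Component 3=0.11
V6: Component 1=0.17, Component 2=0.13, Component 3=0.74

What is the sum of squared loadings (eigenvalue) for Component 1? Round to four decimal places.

1.6207

SS loadings for Component 1 = (-0.87)² + 0.28² + 0.77² + 0.40² + 0.06² + 0.17² = 0.7569 + 0.0784 + 0.5929 + 0.1600 + 0.0036 + 0.0289 = 1.6207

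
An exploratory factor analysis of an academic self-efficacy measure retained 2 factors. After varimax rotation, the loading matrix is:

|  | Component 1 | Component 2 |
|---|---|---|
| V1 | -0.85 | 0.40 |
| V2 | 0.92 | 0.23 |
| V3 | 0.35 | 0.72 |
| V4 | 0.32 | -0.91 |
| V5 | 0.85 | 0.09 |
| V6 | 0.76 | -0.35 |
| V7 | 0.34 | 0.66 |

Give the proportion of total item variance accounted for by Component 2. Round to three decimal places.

0.304

SS loadings for Component 2 = 0.40² + 0.23² + 0.72² + (-0.91)² + 0.09² + (-0.35)² + 0.66² = 2.1256
Proportion of variance = 2.1256 / 7 = 0.3037.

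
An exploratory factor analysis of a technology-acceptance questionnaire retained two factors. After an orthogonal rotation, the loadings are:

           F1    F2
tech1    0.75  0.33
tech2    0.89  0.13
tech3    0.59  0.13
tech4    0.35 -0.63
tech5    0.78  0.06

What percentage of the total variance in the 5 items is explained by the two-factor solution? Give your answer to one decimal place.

Communalities: 0.6714, 0.8090, 0.3650, 0.5194, 0.6120; Σh² = 2.9768.
Total variance with 5 standardized items is 5, so the solution explains 2.9768/5 = 0.5954 = 59.54%.

59.5%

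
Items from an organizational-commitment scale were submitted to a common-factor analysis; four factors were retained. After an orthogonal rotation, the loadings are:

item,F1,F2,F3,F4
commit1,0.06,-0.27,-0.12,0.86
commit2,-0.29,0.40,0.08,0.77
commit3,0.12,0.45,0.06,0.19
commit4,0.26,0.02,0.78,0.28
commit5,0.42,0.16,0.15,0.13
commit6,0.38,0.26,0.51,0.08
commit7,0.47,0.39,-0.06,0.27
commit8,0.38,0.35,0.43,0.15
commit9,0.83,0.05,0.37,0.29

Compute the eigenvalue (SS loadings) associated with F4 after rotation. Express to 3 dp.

1.650

SS loadings for F4 = 0.86² + 0.77² + 0.19² + 0.28² + 0.13² + 0.08² + 0.27² + 0.15² + 0.29² = 0.7396 + 0.5929 + 0.0361 + 0.0784 + 0.0169 + 0.0064 + 0.0729 + 0.0225 + 0.0841 = 1.6498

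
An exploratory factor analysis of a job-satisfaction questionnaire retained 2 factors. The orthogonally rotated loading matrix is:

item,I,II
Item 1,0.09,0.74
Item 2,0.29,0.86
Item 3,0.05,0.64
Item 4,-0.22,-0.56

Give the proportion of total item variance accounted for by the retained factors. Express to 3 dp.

SS loadings by factor: 0.1431, 2.0104; total = 2.1535.
Total variance with 4 standardized items is 4, so the solution explains 2.1535/4 = 0.5384.

0.538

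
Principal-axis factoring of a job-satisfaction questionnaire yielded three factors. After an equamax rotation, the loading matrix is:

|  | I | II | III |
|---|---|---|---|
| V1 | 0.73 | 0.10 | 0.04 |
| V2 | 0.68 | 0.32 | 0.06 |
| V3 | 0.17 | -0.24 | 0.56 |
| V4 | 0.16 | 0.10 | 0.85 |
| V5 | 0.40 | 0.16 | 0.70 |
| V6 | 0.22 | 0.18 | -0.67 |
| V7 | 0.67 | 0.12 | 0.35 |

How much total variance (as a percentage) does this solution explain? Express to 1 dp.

58.0%

Communalities: 0.5445, 0.5684, 0.4001, 0.7581, 0.6756, 0.5297, 0.5858; Σh² = 4.0622.
Total variance with 7 standardized items is 7, so the solution explains 4.0622/7 = 0.5803 = 58.03%.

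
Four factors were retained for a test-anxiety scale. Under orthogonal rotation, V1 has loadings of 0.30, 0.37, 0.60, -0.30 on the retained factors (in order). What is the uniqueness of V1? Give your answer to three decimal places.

0.323

h² = 0.30² + 0.37² + 0.60² + (-0.30)² = 0.0900 + 0.1369 + 0.3600 + 0.0900 = 0.6769
Uniqueness u² = 1 − h² = 1 − 0.6769 = 0.3231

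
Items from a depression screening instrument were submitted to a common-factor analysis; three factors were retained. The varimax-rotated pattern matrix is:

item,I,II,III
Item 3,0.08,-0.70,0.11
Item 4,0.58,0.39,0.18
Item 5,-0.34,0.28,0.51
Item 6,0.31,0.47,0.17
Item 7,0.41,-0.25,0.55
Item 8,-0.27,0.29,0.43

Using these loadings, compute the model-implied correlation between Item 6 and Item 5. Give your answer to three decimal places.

r̂ = Σ λ_i·λ_j across factors = (0.31)(-0.34) + (0.47)(0.28) + (0.17)(0.51)
  = -0.1054 +0.1316 +0.0867 = 0.1129

0.113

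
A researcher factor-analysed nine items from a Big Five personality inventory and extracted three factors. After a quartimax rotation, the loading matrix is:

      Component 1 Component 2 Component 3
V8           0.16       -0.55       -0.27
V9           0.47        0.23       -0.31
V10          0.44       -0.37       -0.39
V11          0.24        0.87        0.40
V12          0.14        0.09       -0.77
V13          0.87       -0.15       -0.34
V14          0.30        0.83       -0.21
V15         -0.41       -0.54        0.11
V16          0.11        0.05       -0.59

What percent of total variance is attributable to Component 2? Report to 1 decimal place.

SS loadings for Component 2 = (-0.55)² + 0.23² + (-0.37)² + 0.87² + 0.09² + (-0.15)² + 0.83² + (-0.54)² + 0.05² = 2.2628
With 9 standardized items, total variance = 9. Proportion = 2.2628/9 = 0.2514 → 25.14%.

25.1%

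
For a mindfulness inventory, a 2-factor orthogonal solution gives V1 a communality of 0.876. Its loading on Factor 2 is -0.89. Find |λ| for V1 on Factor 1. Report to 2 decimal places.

Under orthogonal rotation h² = Σλ², so λ_Factor 1² = h² − (0.7921) = 0.876 − 0.7921 = 0.0839.
|λ| = √0.0839 = 0.2897.

0.29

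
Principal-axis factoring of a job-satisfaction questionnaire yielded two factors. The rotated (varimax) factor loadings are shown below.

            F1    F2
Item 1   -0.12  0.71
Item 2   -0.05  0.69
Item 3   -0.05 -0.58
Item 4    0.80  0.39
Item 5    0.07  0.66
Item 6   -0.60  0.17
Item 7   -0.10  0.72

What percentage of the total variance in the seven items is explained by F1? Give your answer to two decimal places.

14.78%

SS loadings for F1 = (-0.12)² + (-0.05)² + (-0.05)² + 0.80² + 0.07² + (-0.60)² + (-0.10)² = 1.0343
With 7 standardized items, total variance = 7. Proportion = 1.0343/7 = 0.1478 → 14.78%.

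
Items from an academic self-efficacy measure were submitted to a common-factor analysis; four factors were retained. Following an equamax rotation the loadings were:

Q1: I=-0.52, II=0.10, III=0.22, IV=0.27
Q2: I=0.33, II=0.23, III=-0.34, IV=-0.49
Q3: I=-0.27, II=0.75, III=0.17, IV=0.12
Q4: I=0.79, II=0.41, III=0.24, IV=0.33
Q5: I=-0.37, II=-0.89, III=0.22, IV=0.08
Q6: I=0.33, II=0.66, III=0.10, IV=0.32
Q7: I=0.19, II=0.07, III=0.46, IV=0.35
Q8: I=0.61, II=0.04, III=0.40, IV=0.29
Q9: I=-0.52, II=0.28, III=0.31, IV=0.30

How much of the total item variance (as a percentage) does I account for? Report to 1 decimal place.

SS loadings for I = (-0.52)² + 0.33² + (-0.27)² + 0.79² + (-0.37)² + 0.33² + 0.19² + 0.61² + (-0.52)² = 2.0007
With 9 standardized items, total variance = 9. Proportion = 2.0007/9 = 0.2223 → 22.23%.

22.2%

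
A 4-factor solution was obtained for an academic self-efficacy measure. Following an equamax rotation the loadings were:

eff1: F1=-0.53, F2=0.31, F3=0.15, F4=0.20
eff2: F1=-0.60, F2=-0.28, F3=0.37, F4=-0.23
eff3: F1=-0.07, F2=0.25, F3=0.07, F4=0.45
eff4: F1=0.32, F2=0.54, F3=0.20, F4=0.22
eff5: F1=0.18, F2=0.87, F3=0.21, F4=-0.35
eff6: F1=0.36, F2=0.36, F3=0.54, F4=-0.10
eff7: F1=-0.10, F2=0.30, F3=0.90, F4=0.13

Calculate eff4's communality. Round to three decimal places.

h² = 0.32² + 0.54² + 0.20² + 0.22² = 0.1024 + 0.2916 + 0.0400 + 0.0484 = 0.4824

0.482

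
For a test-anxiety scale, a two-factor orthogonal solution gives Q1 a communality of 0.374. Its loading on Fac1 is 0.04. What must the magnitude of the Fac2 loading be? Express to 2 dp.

0.61

Under orthogonal rotation h² = Σλ², so λ_Fac2² = h² − (0.0016) = 0.374 − 0.0016 = 0.3724.
|λ| = √0.3724 = 0.6102.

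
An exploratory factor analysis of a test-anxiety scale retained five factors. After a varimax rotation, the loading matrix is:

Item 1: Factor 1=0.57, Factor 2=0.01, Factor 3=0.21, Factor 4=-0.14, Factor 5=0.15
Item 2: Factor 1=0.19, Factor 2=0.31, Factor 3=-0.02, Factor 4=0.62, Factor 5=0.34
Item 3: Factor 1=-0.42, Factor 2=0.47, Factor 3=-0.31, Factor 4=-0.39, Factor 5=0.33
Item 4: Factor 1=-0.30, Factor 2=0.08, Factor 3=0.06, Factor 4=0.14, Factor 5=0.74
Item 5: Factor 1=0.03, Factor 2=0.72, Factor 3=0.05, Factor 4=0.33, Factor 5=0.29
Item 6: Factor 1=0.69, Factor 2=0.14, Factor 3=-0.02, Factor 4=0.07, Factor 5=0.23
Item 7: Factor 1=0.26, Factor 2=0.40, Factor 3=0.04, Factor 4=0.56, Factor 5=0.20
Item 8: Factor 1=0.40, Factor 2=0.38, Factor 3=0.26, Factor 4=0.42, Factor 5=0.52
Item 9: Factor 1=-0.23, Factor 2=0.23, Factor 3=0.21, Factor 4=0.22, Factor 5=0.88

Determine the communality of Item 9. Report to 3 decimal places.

h² = (-0.23)² + 0.23² + 0.21² + 0.22² + 0.88² = 0.0529 + 0.0529 + 0.0441 + 0.0484 + 0.7744 = 0.9727

0.973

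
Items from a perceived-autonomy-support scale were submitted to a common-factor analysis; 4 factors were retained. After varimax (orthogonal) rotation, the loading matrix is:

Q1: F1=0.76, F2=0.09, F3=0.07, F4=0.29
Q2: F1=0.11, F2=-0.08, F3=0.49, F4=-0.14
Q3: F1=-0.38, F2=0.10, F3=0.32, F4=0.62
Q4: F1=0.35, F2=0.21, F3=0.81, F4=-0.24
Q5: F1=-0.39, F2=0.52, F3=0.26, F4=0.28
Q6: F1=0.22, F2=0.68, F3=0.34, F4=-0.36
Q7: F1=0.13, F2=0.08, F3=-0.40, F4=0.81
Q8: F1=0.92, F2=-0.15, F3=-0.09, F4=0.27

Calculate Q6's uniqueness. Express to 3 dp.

h² = 0.22² + 0.68² + 0.34² + (-0.36)² = 0.0484 + 0.4624 + 0.1156 + 0.1296 = 0.7560
Uniqueness u² = 1 − h² = 1 − 0.7560 = 0.2440

0.244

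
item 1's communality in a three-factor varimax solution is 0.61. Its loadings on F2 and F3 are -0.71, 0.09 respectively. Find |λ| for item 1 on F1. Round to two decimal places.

Under orthogonal rotation h² = Σλ², so λ_F1² = h² − (0.5122) = 0.61 − 0.5122 = 0.0978.
|λ| = √0.0978 = 0.3127.

0.31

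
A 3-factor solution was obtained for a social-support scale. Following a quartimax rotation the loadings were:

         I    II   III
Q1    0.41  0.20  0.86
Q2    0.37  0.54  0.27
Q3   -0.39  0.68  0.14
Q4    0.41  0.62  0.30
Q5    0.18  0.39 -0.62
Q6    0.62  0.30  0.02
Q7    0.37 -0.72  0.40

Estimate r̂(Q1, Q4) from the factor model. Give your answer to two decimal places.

0.55

r̂ = Σ λ_i·λ_j across factors = (0.41)(0.41) + (0.20)(0.62) + (0.86)(0.30)
  = +0.1681 +0.1240 +0.2580 = 0.5501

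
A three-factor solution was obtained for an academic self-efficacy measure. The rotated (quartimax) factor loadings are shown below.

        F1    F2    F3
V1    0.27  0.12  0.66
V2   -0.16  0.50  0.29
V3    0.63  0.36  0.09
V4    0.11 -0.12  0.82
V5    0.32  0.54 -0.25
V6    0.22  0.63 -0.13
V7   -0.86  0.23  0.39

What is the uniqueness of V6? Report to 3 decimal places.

0.538

h² = 0.22² + 0.63² + (-0.13)² = 0.0484 + 0.3969 + 0.0169 = 0.4622
Uniqueness u² = 1 − h² = 1 − 0.4622 = 0.5378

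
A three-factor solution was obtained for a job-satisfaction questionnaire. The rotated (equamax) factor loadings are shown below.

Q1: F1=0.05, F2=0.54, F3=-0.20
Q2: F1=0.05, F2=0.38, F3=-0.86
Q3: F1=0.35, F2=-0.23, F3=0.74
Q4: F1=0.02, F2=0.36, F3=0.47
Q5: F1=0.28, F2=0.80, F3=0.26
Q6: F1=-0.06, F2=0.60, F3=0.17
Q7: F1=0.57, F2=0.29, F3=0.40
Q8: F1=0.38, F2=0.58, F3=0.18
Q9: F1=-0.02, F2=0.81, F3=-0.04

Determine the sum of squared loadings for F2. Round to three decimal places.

2.695

SS loadings for F2 = 0.54² + 0.38² + (-0.23)² + 0.36² + 0.80² + 0.60² + 0.29² + 0.58² + 0.81² = 0.2916 + 0.1444 + 0.0529 + 0.1296 + 0.6400 + 0.3600 + 0.0841 + 0.3364 + 0.6561 = 2.6951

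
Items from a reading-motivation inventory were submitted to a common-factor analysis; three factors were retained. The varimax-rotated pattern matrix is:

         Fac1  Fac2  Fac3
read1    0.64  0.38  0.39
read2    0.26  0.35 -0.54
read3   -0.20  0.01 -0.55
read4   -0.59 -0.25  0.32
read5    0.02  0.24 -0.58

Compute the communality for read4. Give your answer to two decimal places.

0.51

h² = (-0.59)² + (-0.25)² + 0.32² = 0.3481 + 0.0625 + 0.1024 = 0.5130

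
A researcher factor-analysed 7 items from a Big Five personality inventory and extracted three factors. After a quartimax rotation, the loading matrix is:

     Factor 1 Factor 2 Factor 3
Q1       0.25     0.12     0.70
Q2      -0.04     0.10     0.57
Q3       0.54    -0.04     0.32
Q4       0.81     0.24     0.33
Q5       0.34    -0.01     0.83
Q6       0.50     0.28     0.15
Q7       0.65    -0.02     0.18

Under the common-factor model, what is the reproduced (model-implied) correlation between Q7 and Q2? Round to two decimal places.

r̂ = Σ λ_i·λ_j across factors = (0.65)(-0.04) + (-0.02)(0.10) + (0.18)(0.57)
  = -0.0260 -0.0020 +0.1026 = 0.0746

0.07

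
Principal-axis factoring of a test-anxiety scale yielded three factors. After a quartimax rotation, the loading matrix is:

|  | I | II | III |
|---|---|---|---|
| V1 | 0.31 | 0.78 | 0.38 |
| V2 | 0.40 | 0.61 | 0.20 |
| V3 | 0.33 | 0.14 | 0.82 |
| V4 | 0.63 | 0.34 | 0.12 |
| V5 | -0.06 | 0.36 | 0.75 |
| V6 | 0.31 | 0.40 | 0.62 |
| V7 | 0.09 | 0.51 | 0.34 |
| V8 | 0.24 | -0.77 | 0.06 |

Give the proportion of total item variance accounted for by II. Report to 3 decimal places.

0.282

SS loadings for II = 0.78² + 0.61² + 0.14² + 0.34² + 0.36² + 0.40² + 0.51² + (-0.77)² = 2.2583
Proportion of variance = 2.2583 / 8 = 0.2823.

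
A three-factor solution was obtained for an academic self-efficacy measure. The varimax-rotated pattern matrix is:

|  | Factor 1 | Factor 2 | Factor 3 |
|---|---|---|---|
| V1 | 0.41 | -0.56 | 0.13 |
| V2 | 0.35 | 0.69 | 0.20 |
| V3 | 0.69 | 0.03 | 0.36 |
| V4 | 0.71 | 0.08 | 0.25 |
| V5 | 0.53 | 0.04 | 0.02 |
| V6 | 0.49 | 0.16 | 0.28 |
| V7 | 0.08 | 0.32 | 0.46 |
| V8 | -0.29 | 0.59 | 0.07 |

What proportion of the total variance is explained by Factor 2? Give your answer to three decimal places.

0.159

SS loadings for Factor 2 = (-0.56)² + 0.69² + 0.03² + 0.08² + 0.04² + 0.16² + 0.32² + 0.59² = 1.2747
Proportion of variance = 1.2747 / 8 = 0.1593.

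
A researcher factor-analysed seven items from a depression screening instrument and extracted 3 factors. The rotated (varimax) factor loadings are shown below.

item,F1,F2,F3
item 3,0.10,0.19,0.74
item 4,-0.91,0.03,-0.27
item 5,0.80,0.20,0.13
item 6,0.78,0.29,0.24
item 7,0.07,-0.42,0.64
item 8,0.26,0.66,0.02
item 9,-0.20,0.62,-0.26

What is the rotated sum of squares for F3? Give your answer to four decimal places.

1.1726

SS loadings for F3 = 0.74² + (-0.27)² + 0.13² + 0.24² + 0.64² + 0.02² + (-0.26)² = 0.5476 + 0.0729 + 0.0169 + 0.0576 + 0.4096 + 0.0004 + 0.0676 = 1.1726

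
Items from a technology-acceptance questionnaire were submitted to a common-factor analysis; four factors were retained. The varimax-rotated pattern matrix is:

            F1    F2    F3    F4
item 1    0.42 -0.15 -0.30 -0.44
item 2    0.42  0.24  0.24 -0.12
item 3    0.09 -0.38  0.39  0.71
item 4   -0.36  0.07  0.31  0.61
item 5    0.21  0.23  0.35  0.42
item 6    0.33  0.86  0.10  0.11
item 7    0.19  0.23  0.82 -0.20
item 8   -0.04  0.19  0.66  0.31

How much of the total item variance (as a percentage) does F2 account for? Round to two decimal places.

SS loadings for F2 = (-0.15)² + 0.24² + (-0.38)² + 0.07² + 0.23² + 0.86² + 0.23² + 0.19² = 1.1109
With 8 standardized items, total variance = 8. Proportion = 1.1109/8 = 0.1389 → 13.89%.

13.89%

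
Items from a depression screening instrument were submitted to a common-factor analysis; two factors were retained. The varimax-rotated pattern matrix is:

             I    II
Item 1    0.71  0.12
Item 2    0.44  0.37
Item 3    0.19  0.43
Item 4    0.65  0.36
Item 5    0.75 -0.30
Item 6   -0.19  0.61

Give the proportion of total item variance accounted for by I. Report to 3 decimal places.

0.292

SS loadings for I = 0.71² + 0.44² + 0.19² + 0.65² + 0.75² + (-0.19)² = 1.7549
Proportion of variance = 1.7549 / 6 = 0.2925.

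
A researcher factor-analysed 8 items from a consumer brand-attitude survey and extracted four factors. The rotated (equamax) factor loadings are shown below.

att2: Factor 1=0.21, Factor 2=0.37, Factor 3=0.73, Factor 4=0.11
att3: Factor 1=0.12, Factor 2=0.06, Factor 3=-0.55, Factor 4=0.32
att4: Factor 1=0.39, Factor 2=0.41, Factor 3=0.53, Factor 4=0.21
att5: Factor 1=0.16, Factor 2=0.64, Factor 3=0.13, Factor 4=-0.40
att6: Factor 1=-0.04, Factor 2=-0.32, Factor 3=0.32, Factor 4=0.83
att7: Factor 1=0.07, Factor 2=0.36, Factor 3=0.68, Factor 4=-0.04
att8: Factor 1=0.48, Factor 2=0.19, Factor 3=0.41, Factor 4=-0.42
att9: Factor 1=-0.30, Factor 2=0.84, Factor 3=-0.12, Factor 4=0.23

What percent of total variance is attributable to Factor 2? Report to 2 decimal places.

SS loadings for Factor 2 = 0.37² + 0.06² + 0.41² + 0.64² + (-0.32)² + 0.36² + 0.19² + 0.84² = 1.6919
With 8 standardized items, total variance = 8. Proportion = 1.6919/8 = 0.2115 → 21.15%.

21.15%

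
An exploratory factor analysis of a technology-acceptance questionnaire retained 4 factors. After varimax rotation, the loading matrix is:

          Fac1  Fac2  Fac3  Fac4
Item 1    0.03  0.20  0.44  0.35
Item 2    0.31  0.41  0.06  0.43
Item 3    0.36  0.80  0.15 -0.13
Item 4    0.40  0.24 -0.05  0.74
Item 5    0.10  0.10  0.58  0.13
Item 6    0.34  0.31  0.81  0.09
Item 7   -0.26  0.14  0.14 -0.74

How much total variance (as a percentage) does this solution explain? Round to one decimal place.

61.3%

Communalities: 0.3570, 0.4527, 0.8090, 0.7677, 0.3733, 0.8759, 0.6544; Σh² = 4.2900.
Total variance with 7 standardized items is 7, so the solution explains 4.2900/7 = 0.6129 = 61.29%.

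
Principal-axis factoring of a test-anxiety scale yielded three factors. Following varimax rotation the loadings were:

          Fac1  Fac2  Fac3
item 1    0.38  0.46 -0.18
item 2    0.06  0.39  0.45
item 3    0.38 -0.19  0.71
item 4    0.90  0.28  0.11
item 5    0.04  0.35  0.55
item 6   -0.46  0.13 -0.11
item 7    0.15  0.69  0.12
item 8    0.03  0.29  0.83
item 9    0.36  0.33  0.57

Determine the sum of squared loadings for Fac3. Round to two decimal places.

SS loadings for Fac3 = (-0.18)² + 0.45² + 0.71² + 0.11² + 0.55² + (-0.11)² + 0.12² + 0.83² + 0.57² = 0.0324 + 0.2025 + 0.5041 + 0.0121 + 0.3025 + 0.0121 + 0.0144 + 0.6889 + 0.3249 = 2.0939

2.09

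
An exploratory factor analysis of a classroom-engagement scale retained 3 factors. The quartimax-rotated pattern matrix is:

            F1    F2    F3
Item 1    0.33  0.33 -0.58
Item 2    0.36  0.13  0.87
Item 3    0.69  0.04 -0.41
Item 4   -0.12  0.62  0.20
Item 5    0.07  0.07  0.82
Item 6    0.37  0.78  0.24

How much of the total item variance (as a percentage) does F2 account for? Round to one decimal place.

18.8%

SS loadings for F2 = 0.33² + 0.13² + 0.04² + 0.62² + 0.07² + 0.78² = 1.1251
With 6 standardized items, total variance = 6. Proportion = 1.1251/6 = 0.1875 → 18.75%.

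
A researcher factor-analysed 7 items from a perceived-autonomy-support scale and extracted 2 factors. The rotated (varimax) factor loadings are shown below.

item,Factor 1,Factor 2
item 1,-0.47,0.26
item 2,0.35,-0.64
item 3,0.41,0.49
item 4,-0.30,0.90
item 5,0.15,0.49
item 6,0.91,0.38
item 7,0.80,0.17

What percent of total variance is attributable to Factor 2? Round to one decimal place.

SS loadings for Factor 2 = 0.26² + (-0.64)² + 0.49² + 0.90² + 0.49² + 0.38² + 0.17² = 1.9407
With 7 standardized items, total variance = 7. Proportion = 1.9407/7 = 0.2772 → 27.72%.

27.7%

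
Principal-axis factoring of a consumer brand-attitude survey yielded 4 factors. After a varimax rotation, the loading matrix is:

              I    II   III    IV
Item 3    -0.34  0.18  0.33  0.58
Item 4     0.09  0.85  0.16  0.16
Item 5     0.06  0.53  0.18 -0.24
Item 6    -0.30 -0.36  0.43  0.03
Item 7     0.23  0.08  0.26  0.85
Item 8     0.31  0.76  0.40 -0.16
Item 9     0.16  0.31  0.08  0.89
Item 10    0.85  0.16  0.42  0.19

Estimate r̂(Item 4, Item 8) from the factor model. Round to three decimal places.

r̂ = Σ λ_i·λ_j across factors = (0.09)(0.31) + (0.85)(0.76) + (0.16)(0.40) + (0.16)(-0.16)
  = +0.0279 +0.6460 +0.0640 -0.0256 = 0.7123

0.712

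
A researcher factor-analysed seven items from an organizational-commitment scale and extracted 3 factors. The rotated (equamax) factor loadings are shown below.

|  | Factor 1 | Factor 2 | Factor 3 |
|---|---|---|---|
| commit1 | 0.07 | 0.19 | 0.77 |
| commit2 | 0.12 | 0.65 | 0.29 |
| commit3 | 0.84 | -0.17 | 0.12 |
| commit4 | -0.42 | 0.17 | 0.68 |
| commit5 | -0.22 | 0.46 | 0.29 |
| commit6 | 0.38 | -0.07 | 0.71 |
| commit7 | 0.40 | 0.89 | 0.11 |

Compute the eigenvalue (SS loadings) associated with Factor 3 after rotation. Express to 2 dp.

SS loadings for Factor 3 = 0.77² + 0.29² + 0.12² + 0.68² + 0.29² + 0.71² + 0.11² = 0.5929 + 0.0841 + 0.0144 + 0.4624 + 0.0841 + 0.5041 + 0.0121 = 1.7541

1.75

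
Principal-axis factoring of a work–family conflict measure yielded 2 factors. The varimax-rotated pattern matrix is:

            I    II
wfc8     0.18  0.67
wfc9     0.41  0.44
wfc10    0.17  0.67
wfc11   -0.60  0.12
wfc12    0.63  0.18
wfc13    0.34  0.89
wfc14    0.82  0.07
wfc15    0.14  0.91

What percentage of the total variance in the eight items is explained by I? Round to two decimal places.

SS loadings for I = 0.18² + 0.41² + 0.17² + (-0.60)² + 0.63² + 0.34² + 0.82² + 0.14² = 1.7939
With 8 standardized items, total variance = 8. Proportion = 1.7939/8 = 0.2242 → 22.42%.

22.42%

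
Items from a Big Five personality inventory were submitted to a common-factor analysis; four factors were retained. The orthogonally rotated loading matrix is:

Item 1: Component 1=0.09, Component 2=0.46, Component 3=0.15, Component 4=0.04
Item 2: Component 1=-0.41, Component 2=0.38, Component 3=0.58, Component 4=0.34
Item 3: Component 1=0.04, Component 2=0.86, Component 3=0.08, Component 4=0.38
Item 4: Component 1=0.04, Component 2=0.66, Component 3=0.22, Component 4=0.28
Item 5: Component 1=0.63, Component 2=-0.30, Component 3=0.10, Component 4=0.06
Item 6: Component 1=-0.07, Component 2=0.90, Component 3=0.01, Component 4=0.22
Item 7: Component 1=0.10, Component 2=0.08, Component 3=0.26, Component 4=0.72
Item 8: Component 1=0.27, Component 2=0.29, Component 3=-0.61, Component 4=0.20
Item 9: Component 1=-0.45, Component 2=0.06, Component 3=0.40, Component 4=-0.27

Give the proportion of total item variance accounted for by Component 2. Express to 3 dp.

0.281

SS loadings for Component 2 = 0.46² + 0.38² + 0.86² + 0.66² + (-0.30)² + 0.90² + 0.08² + 0.29² + 0.06² = 2.5253
Proportion of variance = 2.5253 / 9 = 0.2806.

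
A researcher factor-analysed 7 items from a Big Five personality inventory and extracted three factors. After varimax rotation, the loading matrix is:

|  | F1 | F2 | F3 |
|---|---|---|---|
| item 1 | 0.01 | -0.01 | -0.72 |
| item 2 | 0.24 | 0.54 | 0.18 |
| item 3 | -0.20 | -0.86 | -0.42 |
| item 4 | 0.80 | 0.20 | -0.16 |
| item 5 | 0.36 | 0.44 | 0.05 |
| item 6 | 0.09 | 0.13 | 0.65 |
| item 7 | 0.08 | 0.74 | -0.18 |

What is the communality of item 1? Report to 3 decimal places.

0.519

h² = 0.01² + (-0.01)² + (-0.72)² = 0.0001 + 0.0001 + 0.5184 = 0.5186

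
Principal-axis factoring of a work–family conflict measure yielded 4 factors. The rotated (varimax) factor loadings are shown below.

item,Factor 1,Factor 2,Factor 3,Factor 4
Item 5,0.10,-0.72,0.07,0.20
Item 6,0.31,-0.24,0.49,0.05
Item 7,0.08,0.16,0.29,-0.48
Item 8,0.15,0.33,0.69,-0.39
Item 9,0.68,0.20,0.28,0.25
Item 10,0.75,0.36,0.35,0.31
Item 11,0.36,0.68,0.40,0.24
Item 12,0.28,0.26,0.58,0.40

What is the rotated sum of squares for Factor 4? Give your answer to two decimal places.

SS loadings for Factor 4 = 0.20² + 0.05² + (-0.48)² + (-0.39)² + 0.25² + 0.31² + 0.24² + 0.40² = 0.0400 + 0.0025 + 0.2304 + 0.1521 + 0.0625 + 0.0961 + 0.0576 + 0.1600 = 0.8012

0.80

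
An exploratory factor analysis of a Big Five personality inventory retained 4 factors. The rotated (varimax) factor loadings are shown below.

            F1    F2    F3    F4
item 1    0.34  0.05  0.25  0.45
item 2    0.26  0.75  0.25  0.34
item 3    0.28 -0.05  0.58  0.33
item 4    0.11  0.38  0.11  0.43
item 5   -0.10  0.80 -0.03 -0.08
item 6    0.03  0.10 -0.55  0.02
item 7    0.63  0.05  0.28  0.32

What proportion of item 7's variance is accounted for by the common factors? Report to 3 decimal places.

h² = 0.63² + 0.05² + 0.28² + 0.32² = 0.3969 + 0.0025 + 0.0784 + 0.1024 = 0.5802

0.580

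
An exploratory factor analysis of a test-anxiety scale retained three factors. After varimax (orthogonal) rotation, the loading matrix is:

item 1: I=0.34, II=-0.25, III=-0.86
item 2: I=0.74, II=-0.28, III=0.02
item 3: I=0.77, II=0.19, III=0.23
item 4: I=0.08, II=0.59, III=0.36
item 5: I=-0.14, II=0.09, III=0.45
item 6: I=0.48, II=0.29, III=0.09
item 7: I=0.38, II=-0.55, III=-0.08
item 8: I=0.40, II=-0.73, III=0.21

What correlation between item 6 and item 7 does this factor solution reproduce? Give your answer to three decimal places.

r̂ = Σ λ_i·λ_j across factors = (0.48)(0.38) + (0.29)(-0.55) + (0.09)(-0.08)
  = +0.1824 -0.1595 -0.0072 = 0.0157

0.016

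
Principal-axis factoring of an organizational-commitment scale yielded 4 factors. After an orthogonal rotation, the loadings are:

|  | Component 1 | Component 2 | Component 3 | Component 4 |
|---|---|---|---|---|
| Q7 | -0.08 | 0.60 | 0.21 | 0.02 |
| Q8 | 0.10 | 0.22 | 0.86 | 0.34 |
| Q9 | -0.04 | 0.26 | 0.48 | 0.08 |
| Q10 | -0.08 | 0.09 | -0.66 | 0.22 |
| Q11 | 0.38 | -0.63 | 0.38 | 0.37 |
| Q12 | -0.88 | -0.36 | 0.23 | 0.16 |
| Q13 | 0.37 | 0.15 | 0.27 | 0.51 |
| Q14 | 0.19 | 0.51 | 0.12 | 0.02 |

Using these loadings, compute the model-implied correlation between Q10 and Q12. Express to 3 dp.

r̂ = Σ λ_i·λ_j across factors = (-0.08)(-0.88) + (0.09)(-0.36) + (-0.66)(0.23) + (0.22)(0.16)
  = +0.0704 -0.0324 -0.1518 +0.0352 = -0.0786

-0.079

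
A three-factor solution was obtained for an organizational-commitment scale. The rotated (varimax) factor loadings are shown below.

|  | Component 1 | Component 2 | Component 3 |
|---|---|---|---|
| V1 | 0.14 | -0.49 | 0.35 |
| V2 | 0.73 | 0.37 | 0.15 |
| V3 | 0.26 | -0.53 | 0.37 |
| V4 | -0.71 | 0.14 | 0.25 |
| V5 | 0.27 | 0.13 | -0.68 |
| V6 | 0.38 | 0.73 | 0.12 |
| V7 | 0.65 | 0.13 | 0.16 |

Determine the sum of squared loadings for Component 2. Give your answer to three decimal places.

1.244

SS loadings for Component 2 = (-0.49)² + 0.37² + (-0.53)² + 0.14² + 0.13² + 0.73² + 0.13² = 0.2401 + 0.1369 + 0.2809 + 0.0196 + 0.0169 + 0.5329 + 0.0169 = 1.2442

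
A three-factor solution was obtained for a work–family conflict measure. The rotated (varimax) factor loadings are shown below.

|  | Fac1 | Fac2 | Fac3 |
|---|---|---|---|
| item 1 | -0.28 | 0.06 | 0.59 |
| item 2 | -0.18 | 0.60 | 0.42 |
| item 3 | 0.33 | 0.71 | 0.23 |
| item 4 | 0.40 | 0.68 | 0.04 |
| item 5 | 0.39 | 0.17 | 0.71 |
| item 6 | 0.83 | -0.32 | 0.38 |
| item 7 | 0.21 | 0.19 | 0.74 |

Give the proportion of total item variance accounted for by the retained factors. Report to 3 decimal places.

0.648

SS loadings by factor: 1.2648, 1.4975, 1.7751; total = 4.5374.
Total variance with 7 standardized items is 7, so the solution explains 4.5374/7 = 0.6482.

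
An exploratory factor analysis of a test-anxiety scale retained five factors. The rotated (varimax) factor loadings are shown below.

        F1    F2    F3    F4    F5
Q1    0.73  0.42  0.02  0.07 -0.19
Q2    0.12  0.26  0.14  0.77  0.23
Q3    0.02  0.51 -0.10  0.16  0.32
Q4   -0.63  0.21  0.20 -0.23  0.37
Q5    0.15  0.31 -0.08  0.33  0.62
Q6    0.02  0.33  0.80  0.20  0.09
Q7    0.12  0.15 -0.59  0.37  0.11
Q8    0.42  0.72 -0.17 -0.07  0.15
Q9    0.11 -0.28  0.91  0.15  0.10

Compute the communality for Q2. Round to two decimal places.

0.75

h² = 0.12² + 0.26² + 0.14² + 0.77² + 0.23² = 0.0144 + 0.0676 + 0.0196 + 0.5929 + 0.0529 = 0.7474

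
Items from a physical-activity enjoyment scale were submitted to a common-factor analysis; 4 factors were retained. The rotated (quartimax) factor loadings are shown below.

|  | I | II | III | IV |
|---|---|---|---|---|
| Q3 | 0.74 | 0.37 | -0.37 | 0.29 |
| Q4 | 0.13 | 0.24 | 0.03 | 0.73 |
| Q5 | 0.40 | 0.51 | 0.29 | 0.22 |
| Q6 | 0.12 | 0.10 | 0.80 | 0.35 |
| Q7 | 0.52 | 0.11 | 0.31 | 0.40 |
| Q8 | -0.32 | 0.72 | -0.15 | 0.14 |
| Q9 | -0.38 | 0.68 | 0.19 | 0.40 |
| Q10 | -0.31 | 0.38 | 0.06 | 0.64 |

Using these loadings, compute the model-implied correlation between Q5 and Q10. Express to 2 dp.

r̂ = Σ λ_i·λ_j across factors = (0.40)(-0.31) + (0.51)(0.38) + (0.29)(0.06) + (0.22)(0.64)
  = -0.1240 +0.1938 +0.0174 +0.1408 = 0.2280

0.23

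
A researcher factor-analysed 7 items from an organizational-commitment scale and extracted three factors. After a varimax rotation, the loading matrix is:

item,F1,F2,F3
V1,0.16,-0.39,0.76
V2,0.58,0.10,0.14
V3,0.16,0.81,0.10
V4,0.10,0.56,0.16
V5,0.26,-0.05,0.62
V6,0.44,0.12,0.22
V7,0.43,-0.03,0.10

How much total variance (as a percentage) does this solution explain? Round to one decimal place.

SS loadings by factor: 0.8437, 1.1496, 1.0756; total = 3.0689.
Total variance with 7 standardized items is 7, so the solution explains 3.0689/7 = 0.4384 = 43.84%.

43.8%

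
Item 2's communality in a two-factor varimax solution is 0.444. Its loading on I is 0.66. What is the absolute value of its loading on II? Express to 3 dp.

0.092

Under orthogonal rotation h² = Σλ², so λ_II² = h² − (0.4356) = 0.444 − 0.4356 = 0.0084.
|λ| = √0.0084 = 0.0917.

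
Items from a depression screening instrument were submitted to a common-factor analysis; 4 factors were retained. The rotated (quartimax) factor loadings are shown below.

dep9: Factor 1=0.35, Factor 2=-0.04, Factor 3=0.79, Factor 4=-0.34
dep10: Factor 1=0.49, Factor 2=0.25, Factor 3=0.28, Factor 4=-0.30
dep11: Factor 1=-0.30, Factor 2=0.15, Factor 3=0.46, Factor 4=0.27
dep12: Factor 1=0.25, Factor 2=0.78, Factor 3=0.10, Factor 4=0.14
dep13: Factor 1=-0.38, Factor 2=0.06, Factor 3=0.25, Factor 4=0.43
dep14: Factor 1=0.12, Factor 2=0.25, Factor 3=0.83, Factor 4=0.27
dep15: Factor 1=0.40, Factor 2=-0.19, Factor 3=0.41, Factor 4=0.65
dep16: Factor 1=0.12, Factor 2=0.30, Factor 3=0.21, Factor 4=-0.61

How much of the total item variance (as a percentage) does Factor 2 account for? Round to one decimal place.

11.1%

SS loadings for Factor 2 = (-0.04)² + 0.25² + 0.15² + 0.78² + 0.06² + 0.25² + (-0.19)² + 0.30² = 0.8872
With 8 standardized items, total variance = 8. Proportion = 0.8872/8 = 0.1109 → 11.09%.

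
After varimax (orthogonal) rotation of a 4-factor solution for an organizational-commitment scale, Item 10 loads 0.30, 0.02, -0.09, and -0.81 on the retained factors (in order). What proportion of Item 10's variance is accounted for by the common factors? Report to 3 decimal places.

h² = 0.30² + 0.02² + (-0.09)² + (-0.81)² = 0.0900 + 0.0004 + 0.0081 + 0.6561 = 0.7546

0.755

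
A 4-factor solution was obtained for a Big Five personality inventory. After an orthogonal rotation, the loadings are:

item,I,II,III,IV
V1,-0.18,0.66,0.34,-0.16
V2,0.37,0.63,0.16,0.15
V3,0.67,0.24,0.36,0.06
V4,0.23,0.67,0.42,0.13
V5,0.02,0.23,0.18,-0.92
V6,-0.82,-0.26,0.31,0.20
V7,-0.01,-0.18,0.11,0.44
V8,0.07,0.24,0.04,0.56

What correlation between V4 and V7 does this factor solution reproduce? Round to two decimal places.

-0.02

r̂ = Σ λ_i·λ_j across factors = (0.23)(-0.01) + (0.67)(-0.18) + (0.42)(0.11) + (0.13)(0.44)
  = -0.0023 -0.1206 +0.0462 +0.0572 = -0.0195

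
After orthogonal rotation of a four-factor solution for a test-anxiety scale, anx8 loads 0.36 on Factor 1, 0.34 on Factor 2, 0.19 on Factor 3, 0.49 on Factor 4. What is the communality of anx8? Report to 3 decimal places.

0.521

h² = 0.36² + 0.34² + 0.19² + 0.49² = 0.1296 + 0.1156 + 0.0361 + 0.2401 = 0.5214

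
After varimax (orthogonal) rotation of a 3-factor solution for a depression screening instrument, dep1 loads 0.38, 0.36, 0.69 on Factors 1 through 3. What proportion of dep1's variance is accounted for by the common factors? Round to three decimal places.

h² = 0.38² + 0.36² + 0.69² = 0.1444 + 0.1296 + 0.4761 = 0.7501

0.750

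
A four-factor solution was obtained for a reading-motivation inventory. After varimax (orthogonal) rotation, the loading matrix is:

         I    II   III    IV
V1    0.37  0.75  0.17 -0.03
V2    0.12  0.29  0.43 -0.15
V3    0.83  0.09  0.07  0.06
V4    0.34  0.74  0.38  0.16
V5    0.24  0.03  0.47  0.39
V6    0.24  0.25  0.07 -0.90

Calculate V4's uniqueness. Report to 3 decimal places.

h² = 0.34² + 0.74² + 0.38² + 0.16² = 0.1156 + 0.5476 + 0.1444 + 0.0256 = 0.8332
Uniqueness u² = 1 − h² = 1 − 0.8332 = 0.1668

0.167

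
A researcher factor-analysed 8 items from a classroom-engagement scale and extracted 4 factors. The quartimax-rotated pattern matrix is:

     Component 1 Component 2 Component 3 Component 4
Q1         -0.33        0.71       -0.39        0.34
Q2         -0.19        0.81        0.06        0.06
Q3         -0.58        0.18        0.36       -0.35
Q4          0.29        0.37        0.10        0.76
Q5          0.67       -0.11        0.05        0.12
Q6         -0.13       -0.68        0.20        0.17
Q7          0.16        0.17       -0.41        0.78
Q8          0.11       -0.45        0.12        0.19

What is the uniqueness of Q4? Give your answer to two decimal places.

0.19

h² = 0.29² + 0.37² + 0.10² + 0.76² = 0.0841 + 0.1369 + 0.0100 + 0.5776 = 0.8086
Uniqueness u² = 1 − h² = 1 − 0.8086 = 0.1914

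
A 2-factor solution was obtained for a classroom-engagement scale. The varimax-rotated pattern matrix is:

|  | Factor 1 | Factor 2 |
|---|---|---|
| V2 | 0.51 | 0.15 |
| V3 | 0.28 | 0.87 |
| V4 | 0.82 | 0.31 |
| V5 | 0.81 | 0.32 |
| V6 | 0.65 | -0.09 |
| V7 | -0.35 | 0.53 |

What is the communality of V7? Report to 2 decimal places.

h² = (-0.35)² + 0.53² = 0.1225 + 0.2809 = 0.4034

0.40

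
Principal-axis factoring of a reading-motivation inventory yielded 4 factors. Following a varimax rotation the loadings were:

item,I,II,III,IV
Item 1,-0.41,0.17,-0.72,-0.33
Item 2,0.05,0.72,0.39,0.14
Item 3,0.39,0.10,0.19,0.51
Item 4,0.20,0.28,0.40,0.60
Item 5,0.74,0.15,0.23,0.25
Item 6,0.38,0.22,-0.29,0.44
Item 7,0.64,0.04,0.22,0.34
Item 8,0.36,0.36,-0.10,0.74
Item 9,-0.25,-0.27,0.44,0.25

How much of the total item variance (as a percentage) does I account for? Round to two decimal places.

SS loadings for I = (-0.41)² + 0.05² + 0.39² + 0.20² + 0.74² + 0.38² + 0.64² + 0.36² + (-0.25)² = 1.6564
With 9 standardized items, total variance = 9. Proportion = 1.6564/9 = 0.1840 → 18.40%.

18.40%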